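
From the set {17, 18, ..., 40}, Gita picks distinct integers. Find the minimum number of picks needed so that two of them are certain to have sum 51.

16

A set avoiding the sum 51 can contain at most one of each pair {x, 51−x}, plus the 6 elements whose complement lies outside the range.
The integers 26, …, 40 (15 of them) are such a set: any two sum to at least 26+27 = 53 > 51.
Any 16th integer completes one of the 9 pairs, so 16 choices force a sum of 51.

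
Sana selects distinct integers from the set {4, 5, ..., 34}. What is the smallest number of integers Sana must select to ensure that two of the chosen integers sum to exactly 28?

22

A set avoiding the sum 28 can contain at most one of each pair {x, 28−x}, plus the 11 elements whose complement lies outside the range or equal to its own complement.
The integers 14, …, 34 (21 of them) are such a set: any two sum to at least 14+15 = 29 > 28.
By the pigeonhole principle, any 22nd integer completes one of the 10 pairs, so 22 choices force a sum of 28.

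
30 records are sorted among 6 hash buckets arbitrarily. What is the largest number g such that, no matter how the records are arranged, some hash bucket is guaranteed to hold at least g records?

5

The 6 hash buckets are the holes and the 30 records are the pigeons.
If every hash bucket held at most 4 records, the total would be at most 6 × 4 = 24, which is less than 30.
So some hash bucket holds at least ⌈30/6⌉ = 5 records.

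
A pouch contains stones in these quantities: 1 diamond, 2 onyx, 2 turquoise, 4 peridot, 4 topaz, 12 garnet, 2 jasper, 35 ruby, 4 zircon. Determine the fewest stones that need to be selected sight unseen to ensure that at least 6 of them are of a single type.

An adversary could hand out at most 5 stones per type (7 types run out sooner): 1 + 2 + 2 + 4 + 4 + 5 + 2 + 5 + 4 = 29 stones and still no type has 6.
Pigeonhole: one more stone lands in a type already at 5, so 30 draws are enough and 29 are not.

30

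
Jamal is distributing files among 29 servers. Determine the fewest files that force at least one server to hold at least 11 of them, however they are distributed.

291

With 290 files one could put exactly 10 in each of the 29 servers, and no server would reach 11.
One more file must land in a server that already has 10, giving it 11.
So 29 × 10 + 1 = 291 files are required.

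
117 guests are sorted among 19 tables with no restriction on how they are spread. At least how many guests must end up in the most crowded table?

The 19 tables are the holes and the 117 guests are the pigeons.
If every table held at most 6 guests, the total would be at most 19 × 6 = 114, which is less than 117.
So some table holds at least ⌈117/19⌉ = 7 guests.

7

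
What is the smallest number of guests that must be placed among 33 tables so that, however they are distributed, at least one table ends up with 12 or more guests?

364

With 363 guests one could put exactly 11 in each of the 33 tables, and no table would reach 12.
Pigeonhole: one more guest must land in a table that already has 11, giving it 12.
So 33 × 11 + 1 = 364 guests are required.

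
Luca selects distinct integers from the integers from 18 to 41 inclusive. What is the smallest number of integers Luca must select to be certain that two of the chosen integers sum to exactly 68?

Two chosen integers sum to 68 exactly when both halves of some pair {x, 68−x} with 27 ≤ x ≤ 68−x ≤ 41 are chosen — 7 such pairs.
The remaining 10 elements (those with no distinct partner in range) can never complete a 68-sum, so the worst case takes all of them and one from each pair: 10 + 7 = 17.
The 18th integer has to be the second member of some pair, so 17 + 1 = 18.

18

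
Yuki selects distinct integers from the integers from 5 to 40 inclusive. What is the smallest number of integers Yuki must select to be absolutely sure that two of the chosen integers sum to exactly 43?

20

Two chosen integers sum to 43 exactly when both halves of some pair {x, 43−x} with 5 ≤ x ≤ 43−x ≤ 38 are chosen — 17 such pairs.
The remaining 2 elements (those with no distinct partner in range) can never complete a 43-sum, so the worst case takes all of them and one from each pair: 2 + 17 = 19.
The 20th integer has to be the second member of some pair, so 19 + 1 = 20.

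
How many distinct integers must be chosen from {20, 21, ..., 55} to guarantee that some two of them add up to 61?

Two chosen integers sum to 61 exactly when both halves of some pair {x, 61−x} with 20 ≤ x ≤ 61−x ≤ 41 are chosen — 11 such pairs.
The remaining 14 elements (those with no distinct partner in range) can never complete a 61-sum, so the worst case takes all of them and one from each pair: 14 + 11 = 25.
By pigeonhole, the 26th integer has to be the second member of some pair, so 25 + 1 = 26.

26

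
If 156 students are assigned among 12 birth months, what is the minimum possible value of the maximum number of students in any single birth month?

By the pigeonhole principle, the 12 birth months are the holes and the 156 students are the pigeons.
If every birth month held at most 12 students, the total would be at most 12 × 12 = 144, which is less than 156.
So some birth month holds at least ⌈156/12⌉ = 13 students.

13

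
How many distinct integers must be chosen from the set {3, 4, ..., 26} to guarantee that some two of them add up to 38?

Group the elements by complementary pair {x, 38−x}: {12,26}, {13,25}, {14,24}, …, giving 7 two-element pairs, the single value 19 (it cannot pair with itself since the integers are distinct), and 9 integers whose partner 38−x falls outside [3,26].
Treating each of those 17 groups as a pigeonhole, one can pick one integer per group — 17 integers — with no two summing to 38.
The 18th integer lands in an occupied pair, forcing a sum of 38.

18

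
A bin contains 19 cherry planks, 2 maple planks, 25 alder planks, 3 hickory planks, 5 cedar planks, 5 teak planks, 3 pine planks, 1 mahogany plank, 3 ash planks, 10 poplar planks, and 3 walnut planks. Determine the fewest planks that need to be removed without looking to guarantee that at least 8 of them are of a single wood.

47

Put each drawn plank into a box by wood. The largest draw with every box below 8 takes min(count, 7) from each wood; woods with fewer than 7 contribute all they have.
Σ min(cᵢ, 7) = 7 + 2 + 7 + 3 + 5 + 5 + 3 + 1 + 3 + 7 + 3 = 46.
Draw number 46 + 1 = 47 must push one box to 8.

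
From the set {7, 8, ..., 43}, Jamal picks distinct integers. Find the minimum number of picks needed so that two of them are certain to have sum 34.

28

Group the elements by complementary pair {x, 34−x}: {7,27}, {8,26}, {9,25}, …, giving 10 two-element pairs, the single value 17 (it cannot pair with itself since the integers are distinct), and 16 integers whose partner 34−x falls outside [7,43].
Pigeonhole: treating each of those 27 groups as a pigeonhole, one can pick one integer per group — 27 integers — with no two summing to 34.
The 28th integer lands in an occupied pair, forcing a sum of 34.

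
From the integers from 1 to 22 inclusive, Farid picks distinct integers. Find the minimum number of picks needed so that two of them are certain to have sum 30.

Group the elements by complementary pair {x, 30−x}: {8,22}, {9,21}, {10,20}, …, giving 7 two-element pairs, the single value 15 (it cannot pair with itself since the integers are distinct), and 7 integers whose partner 30−x falls outside [1,22].
Treating each of those 15 groups as a pigeonhole, one can pick one integer per group — 15 integers — with no two summing to 30.
The 16th integer lands in an occupied pair, forcing a sum of 30.

16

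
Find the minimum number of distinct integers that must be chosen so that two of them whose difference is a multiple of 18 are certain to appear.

Integers whose pairwise differences are multiples of 18 are exactly those sharing a remainder mod 18. By pigeonhole, the 18 residue classes mod 18 are the pigeonholes.
With 18 integers one could put 1 in each residue class and have no class reach 2.
The 19th integer pushes some class to 2, so 18·1 + 1 = 19.

19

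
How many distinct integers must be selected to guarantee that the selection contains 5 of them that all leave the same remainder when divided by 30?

Pigeonhole: the 30 residue classes mod 30 are the pigeonholes.
With 120 integers one could put 4 in each residue class and have no class reach 5.
The 121st integer pushes some class to 5, so 30·4 + 1 = 121.

121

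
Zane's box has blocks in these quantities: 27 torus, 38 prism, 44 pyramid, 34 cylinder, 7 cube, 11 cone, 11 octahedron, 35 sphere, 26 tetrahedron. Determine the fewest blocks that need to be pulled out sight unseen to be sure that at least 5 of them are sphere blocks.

In the worst case for collecting sphere blocks, every non-sphere block comes out first.
There are 27 + 38 + 44 + 34 + 7 + 11 + 11 + 26 = 198 non-sphere blocks altogether.
After those, each further block must be sphere, so 198 + 5 = 203 draws guarantee 5 sphere blocks.

203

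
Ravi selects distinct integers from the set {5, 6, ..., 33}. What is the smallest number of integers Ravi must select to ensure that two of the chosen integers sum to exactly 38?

16

Group the elements by complementary pair {x, 38−x}: {5,33}, {6,32}, {7,31}, …, giving 14 two-element pairs and the single value 19 (it cannot pair with itself since the integers are distinct).
Treating each of those 15 groups as a pigeonhole, one can pick one integer per group — 15 integers — with no two summing to 38.
The 16th integer lands in an occupied pair, forcing a sum of 38.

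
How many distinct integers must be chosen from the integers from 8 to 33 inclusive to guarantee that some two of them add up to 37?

16

Two chosen integers sum to 37 exactly when both halves of some pair {x, 37−x} with 8 ≤ x ≤ 37−x ≤ 29 are chosen — 11 such pairs.
The remaining 4 elements (those with no distinct partner in range) can never complete a 37-sum, so the worst case takes all of them and one from each pair: 4 + 11 = 15.
Pigeonhole: the 16th integer has to be the second member of some pair, so 15 + 1 = 16.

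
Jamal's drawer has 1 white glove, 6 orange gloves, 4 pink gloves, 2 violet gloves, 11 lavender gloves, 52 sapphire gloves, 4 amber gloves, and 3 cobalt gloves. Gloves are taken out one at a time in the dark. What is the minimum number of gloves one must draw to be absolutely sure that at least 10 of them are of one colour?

By pigeonhole, the 8 colours are the holes; the gloves drawn are the pigeons.
To avoid 10 of any one colour, the worst case takes at most 9 of each colour, or every glove of a colour that has fewer than 9.
That gives 1 + 6 + 4 + 2 + 9 + 9 + 4 + 3 = 38 gloves with no colour reaching 10.
The next glove forces some colour to 10, so 38 + 1 = 39.

39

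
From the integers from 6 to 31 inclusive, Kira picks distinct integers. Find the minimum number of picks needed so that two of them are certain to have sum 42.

17

Two chosen integers sum to 42 exactly when both halves of some pair {x, 42−x} with 11 ≤ x ≤ 42−x ≤ 31 are chosen — 10 such pairs.
The remaining 6 elements (those with no distinct partner in range) can never complete a 42-sum, so the worst case takes all of them and one from each pair: 6 + 10 = 16.
The 17th integer has to be the second member of some pair, so 16 + 1 = 17.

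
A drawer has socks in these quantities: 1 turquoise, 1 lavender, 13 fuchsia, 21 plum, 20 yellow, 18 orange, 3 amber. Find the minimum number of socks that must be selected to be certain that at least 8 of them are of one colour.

An adversary could hand out at most 7 socks per colour (turquoise, lavender, amber run out sooner): 1 + 1 + 7 + 7 + 7 + 7 + 3 = 33 socks and still no colour has 8.
By the pigeonhole principle, one more sock lands in a colour already at 7, so 34 draws are enough and 33 are not.

34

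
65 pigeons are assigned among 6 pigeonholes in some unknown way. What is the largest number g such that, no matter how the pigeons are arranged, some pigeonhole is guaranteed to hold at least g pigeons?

By pigeonhole, the 6 pigeonholes are the holes and the 65 pigeons are the pigeons.
If every pigeonhole held at most 10 pigeons, the total would be at most 6 × 10 = 60, which is less than 65.
So some pigeonhole holds at least ⌈65/6⌉ = 11 pigeons.

11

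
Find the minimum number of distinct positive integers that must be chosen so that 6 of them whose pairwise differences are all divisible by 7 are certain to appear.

Integers whose pairwise differences are multiples of 7 are exactly those sharing a remainder mod 7. By pigeonhole, the 7 residue classes mod 7 are the pigeonholes.
With 35 integers one could put 5 in each residue class and have no class reach 6.
The 36th integer pushes some class to 6, so 7·5 + 1 = 36.

36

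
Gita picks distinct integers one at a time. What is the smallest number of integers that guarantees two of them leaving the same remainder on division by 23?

By pigeonhole, the 23 residue classes mod 23 are the pigeonholes.
With 23 integers one could put 1 in each residue class and have no class reach 2.
The 24th integer pushes some class to 2, so 23·1 + 1 = 24.

24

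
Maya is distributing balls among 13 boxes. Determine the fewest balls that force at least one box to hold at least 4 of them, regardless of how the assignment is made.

40

With 39 balls one could put exactly 3 in each of the 13 boxes, and no box would reach 4.
One more ball must land in a box that already has 3, giving it 4.
So 13 × 3 + 1 = 40 balls are required.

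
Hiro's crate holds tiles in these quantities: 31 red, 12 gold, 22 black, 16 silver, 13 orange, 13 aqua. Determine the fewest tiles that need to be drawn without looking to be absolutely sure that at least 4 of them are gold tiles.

99

In the worst case for collecting gold tiles, every non-gold tile comes out first.
There are 31 + 22 + 16 + 13 + 13 = 95 non-gold tiles altogether.
After those, each further tile must be gold, so 95 + 4 = 99 draws guarantee 4 gold tiles.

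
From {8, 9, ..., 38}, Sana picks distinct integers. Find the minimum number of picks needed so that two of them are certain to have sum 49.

18

Group the elements by complementary pair {x, 49−x}: {11,38}, {12,37}, {13,36}, …, giving 14 two-element pairs and 3 integers whose partner 49−x falls outside [8,38].
Pigeonhole: treating each of those 17 groups as a pigeonhole, one can pick one integer per group — 17 integers — with no two summing to 49.
The 18th integer lands in an occupied pair, forcing a sum of 49.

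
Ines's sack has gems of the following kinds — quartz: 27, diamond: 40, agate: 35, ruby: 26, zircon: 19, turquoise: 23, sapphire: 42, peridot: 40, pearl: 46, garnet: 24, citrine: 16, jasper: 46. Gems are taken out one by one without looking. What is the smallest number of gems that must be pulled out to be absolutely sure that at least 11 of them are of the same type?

121

The 12 types are the holes; the gems drawn are the pigeons.
To avoid 11 of any one type, the worst case takes at most 10 of each type.
That gives 10 + 10 + 10 + 10 + 10 + 10 + 10 + 10 + 10 + 10 + 10 + 10 = 120 gems with no type reaching 11.
The next gem forces some type to 11, so 120 + 1 = 121.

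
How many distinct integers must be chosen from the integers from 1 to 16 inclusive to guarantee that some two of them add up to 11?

A set avoiding the sum 11 can contain at most one of each pair {x, 11−x}, plus the 6 elements whose complement lies outside the range.
The integers 6, …, 16 (11 of them) are such a set: any two sum to at least 6+7 = 13 > 11.
By pigeonhole, any 12th integer completes one of the 5 pairs, so 12 choices force a sum of 11.

12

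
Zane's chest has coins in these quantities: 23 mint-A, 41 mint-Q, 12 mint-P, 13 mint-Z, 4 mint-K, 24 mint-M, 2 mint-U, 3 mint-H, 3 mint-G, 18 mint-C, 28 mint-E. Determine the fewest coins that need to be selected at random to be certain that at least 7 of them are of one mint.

55

Put each drawn coin into a box by mint. The largest draw with every box below 7 takes min(count, 6) from each mint; mints with fewer than 6 contribute all they have.
Σ min(cᵢ, 6) = 6 + 6 + 6 + 6 + 4 + 6 + 2 + 3 + 3 + 6 + 6 = 54.
Draw number 54 + 1 = 55 must push one box to 7.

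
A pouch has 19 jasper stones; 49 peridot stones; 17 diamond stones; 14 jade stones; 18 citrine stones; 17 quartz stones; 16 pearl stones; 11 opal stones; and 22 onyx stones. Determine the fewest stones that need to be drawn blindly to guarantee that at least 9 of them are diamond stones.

In the worst case for collecting diamond stones, every non-diamond stone comes out first.
There are 19 + 49 + 14 + 18 + 17 + 16 + 11 + 22 = 166 non-diamond stones altogether.
After those, each further stone must be diamond, so 166 + 9 = 175 draws guarantee 9 diamond stones.

175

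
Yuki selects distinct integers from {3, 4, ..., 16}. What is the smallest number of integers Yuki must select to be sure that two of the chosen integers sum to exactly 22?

10

Group the elements by complementary pair {x, 22−x}: {6,16}, {7,15}, {8,14}, …, giving 5 two-element pairs, the single value 11 (it cannot pair with itself since the integers are distinct), and 3 integers whose partner 22−x falls outside [3,16].
Treating each of those 9 groups as a pigeonhole, one can pick one integer per group — 9 integers — with no two summing to 22.
The 10th integer lands in an occupied pair, forcing a sum of 22.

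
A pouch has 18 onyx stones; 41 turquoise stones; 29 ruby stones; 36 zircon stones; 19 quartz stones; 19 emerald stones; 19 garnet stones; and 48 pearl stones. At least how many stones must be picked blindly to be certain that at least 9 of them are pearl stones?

In the worst case for collecting pearl stones, every non-pearl stone comes out first.
There are 18 + 41 + 29 + 36 + 19 + 19 + 19 = 181 non-pearl stones altogether.
After those, each further stone must be pearl, so 181 + 9 = 190 draws guarantee 9 pearl stones.

190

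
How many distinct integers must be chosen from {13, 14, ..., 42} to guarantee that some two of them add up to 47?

Two chosen integers sum to 47 exactly when both halves of some pair {x, 47−x} with 13 ≤ x ≤ 47−x ≤ 34 are chosen — 11 such pairs.
The remaining 8 elements (those with no distinct partner in range) can never complete a 47-sum, so the worst case takes all of them and one from each pair: 8 + 11 = 19.
Pigeonhole: the 20th integer has to be the second member of some pair, so 19 + 1 = 20.

20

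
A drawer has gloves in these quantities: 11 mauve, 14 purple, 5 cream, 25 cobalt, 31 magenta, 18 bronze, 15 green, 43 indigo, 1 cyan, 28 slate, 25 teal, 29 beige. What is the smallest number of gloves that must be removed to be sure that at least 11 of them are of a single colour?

107

By the pigeonhole principle, the 12 colours are the holes; the gloves drawn are the pigeons.
To avoid 11 of any one colour, the worst case takes at most 10 of each colour, or every glove of a colour that has fewer than 10.
That gives 10 + 10 + 5 + 10 + 10 + 10 + 10 + 10 + 1 + 10 + 10 + 10 = 106 gloves with no colour reaching 11.
The next glove forces some colour to 11, so 106 + 1 = 107.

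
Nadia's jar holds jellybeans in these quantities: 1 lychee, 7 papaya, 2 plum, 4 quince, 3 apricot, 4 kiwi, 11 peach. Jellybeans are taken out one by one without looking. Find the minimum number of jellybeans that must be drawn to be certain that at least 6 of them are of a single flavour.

An adversary could hand out at most 5 jellybeans per flavour (5 flavours run out sooner): 1 + 5 + 2 + 4 + 3 + 4 + 5 = 24 jellybeans and still no flavour has 6.
Pigeonhole: one more jellybean lands in a flavour already at 5, so 25 draws are enough and 24 are not.

25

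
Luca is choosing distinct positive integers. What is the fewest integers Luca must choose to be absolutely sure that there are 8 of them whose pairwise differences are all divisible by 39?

274

Integers whose pairwise differences are multiples of 39 are exactly those sharing a remainder mod 39. The 39 residue classes mod 39 are the pigeonholes.
With 273 integers one could put 7 in each residue class and have no class reach 8.
The 274th integer pushes some class to 8, so 39·7 + 1 = 274.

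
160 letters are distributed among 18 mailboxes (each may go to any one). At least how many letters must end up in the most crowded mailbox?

9

The 18 mailboxes are the holes and the 160 letters are the pigeons.
If every mailbox held at most 8 letters, the total would be at most 18 × 8 = 144, which is less than 160.
So some mailbox holds at least ⌈160/18⌉ = 9 letters.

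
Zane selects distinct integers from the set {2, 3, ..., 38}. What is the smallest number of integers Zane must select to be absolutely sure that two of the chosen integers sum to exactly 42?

21

Two chosen integers sum to 42 exactly when both halves of some pair {x, 42−x} with 4 ≤ x ≤ 42−x ≤ 38 are chosen — 17 such pairs.
The remaining 3 elements (those with no distinct partner in range) can never complete a 42-sum, so the worst case takes all of them and one from each pair: 3 + 17 = 20.
The 21st integer has to be the second member of some pair, so 20 + 1 = 21.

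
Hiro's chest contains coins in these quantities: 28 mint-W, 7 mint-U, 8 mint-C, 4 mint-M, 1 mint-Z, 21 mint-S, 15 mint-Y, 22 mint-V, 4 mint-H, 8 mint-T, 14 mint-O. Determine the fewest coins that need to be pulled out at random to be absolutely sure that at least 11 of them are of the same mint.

83

Pigeonhole: put each drawn coin into a box by mint. The largest draw with every box below 11 takes min(count, 10) from each mint; mints with fewer than 10 contribute all they have.
Σ min(cᵢ, 10) = 10 + 7 + 8 + 4 + 1 + 10 + 10 + 10 + 4 + 8 + 10 = 82.
Draw number 82 + 1 = 83 must push one box to 11.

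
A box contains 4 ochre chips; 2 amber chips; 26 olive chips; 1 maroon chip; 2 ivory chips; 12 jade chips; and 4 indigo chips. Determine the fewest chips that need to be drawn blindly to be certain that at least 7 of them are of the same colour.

26

An adversary could hand out at most 6 chips per colour (5 colours run out sooner): 4 + 2 + 6 + 1 + 2 + 6 + 4 = 25 chips and still no colour has 7.
One more chip lands in a colour already at 6, so 26 draws are enough and 25 are not.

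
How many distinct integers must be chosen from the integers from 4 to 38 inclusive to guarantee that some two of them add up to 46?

A set avoiding the sum 46 can contain at most one of each pair {x, 46−x}, plus the 5 elements whose complement lies outside the range or equal to its own complement.
The integers 4, …, 23 (20 of them) are such a set: any two sum to at least 4+5 = 9 and at most 22+23 = 45 < 46.
By the pigeonhole principle, any 21st integer completes one of the 15 pairs, so 21 choices force a sum of 46.

21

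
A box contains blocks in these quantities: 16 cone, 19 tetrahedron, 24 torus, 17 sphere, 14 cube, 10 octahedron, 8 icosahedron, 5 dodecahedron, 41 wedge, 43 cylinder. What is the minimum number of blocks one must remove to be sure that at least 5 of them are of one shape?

41

By the pigeonhole principle, the 10 shapes are the holes; the blocks drawn are the pigeons.
To avoid 5 of any one shape, the worst case takes at most 4 of each shape.
That gives 4 + 4 + 4 + 4 + 4 + 4 + 4 + 4 + 4 + 4 = 40 blocks with no shape reaching 5.
The next block forces some shape to 5, so 40 + 1 = 41.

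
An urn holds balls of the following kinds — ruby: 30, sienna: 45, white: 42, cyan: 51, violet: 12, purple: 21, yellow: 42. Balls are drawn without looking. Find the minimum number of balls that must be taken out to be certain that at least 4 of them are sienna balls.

202

In the worst case for collecting sienna balls, every non-sienna ball comes out first.
There are 30 + 42 + 51 + 12 + 21 + 42 = 198 non-sienna balls altogether.
After those, each further ball must be sienna, so 198 + 4 = 202 draws guarantee 4 sienna balls.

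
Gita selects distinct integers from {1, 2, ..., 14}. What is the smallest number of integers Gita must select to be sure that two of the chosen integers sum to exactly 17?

Two chosen integers sum to 17 exactly when both halves of some pair {x, 17−x} with 3 ≤ x ≤ 17−x ≤ 14 are chosen — 6 such pairs.
The remaining 2 elements (those with no distinct partner in range) can never complete a 17-sum, so the worst case takes all of them and one from each pair: 2 + 6 = 8.
The 9th integer has to be the second member of some pair, so 8 + 1 = 9.

9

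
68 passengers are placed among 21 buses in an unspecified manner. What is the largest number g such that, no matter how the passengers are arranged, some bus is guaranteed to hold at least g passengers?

The 21 buses are the holes and the 68 passengers are the pigeons.
If every bus held at most 3 passengers, the total would be at most 21 × 3 = 63, which is less than 68.
So some bus holds at least ⌈68/21⌉ = 4 passengers.

4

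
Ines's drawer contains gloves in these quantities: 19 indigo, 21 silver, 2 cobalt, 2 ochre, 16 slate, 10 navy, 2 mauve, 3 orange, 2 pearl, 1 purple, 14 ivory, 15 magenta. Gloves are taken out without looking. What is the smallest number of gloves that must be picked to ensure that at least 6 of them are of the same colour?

43

Pigeonhole: put each drawn glove into a box by colour. The largest draw with every box below 6 takes min(count, 5) from each colour; colours with fewer than 5 contribute all they have.
Σ min(cᵢ, 5) = 5 + 5 + 2 + 2 + 5 + 5 + 2 + 3 + 2 + 1 + 5 + 5 = 42.
Draw number 42 + 1 = 43 must push one box to 6.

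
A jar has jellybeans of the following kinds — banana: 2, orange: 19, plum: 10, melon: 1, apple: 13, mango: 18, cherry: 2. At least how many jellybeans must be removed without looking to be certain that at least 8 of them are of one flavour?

34

By pigeonhole, put each drawn jellybean into a box by flavour. The largest draw with every box below 8 takes min(count, 7) from each flavour; flavours with fewer than 7 contribute all they have.
Σ min(cᵢ, 7) = 2 + 7 + 7 + 1 + 7 + 7 + 2 = 33.
Draw number 33 + 1 = 34 must push one box to 8.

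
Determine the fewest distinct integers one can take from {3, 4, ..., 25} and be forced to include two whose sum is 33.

A set avoiding the sum 33 can contain at most one of each pair {x, 33−x}, plus the 5 elements whose complement lies outside the range.
The integers 3, …, 16 (14 of them) are such a set: any two sum to at least 3+4 = 7 and at most 15+16 = 31 < 33.
Any 15th integer completes one of the 9 pairs, so 15 choices force a sum of 33.

15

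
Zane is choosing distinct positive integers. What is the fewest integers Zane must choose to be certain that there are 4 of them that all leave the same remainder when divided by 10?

The 10 residue classes mod 10 are the pigeonholes.
With 30 integers one could put 3 in each residue class and have no class reach 4.
The 31st integer pushes some class to 4, so 10·3 + 1 = 31.

31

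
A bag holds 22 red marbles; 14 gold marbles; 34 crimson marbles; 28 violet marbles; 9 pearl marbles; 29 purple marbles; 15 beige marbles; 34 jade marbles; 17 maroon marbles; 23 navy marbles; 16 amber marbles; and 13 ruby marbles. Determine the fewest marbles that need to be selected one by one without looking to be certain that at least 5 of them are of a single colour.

An adversary could hand out at most 4 marbles per colour: 4 + 4 + 4 + 4 + 4 + 4 + 4 + 4 + 4 + 4 + 4 + 4 = 48 marbles and still no colour has 5.
One more marble lands in a colour already at 4, so 49 draws are enough and 48 are not.

49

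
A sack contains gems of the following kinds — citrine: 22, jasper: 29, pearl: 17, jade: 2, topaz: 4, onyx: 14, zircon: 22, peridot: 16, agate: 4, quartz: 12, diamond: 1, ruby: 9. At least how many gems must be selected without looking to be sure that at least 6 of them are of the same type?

An adversary could hand out at most 5 gems per type (4 types run out sooner): 5 + 5 + 5 + 2 + 4 + 5 + 5 + 5 + 4 + 5 + 1 + 5 = 51 gems and still no type has 6.
One more gem lands in a type already at 5, so 52 draws are enough and 51 are not.

52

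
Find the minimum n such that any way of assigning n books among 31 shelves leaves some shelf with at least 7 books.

With 186 books one could put exactly 6 in each of the 31 shelves, and no shelf would reach 7.
One more book must land in a shelf that already has 6, giving it 7.
So 31 × 6 + 1 = 187 books are required.

187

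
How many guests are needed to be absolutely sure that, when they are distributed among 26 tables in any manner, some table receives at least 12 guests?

With 286 guests one could put exactly 11 in each of the 26 tables, and no table would reach 12.
One more guest must land in a table that already has 11, giving it 12.
So 26 × 11 + 1 = 287 guests are required.

287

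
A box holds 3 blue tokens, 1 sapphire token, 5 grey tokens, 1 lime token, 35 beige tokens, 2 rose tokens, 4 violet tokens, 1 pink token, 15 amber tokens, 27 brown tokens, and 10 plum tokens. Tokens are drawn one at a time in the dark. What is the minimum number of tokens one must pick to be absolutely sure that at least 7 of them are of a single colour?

42

An adversary could hand out at most 6 tokens per colour (7 colours run out sooner): 3 + 1 + 5 + 1 + 6 + 2 + 4 + 1 + 6 + 6 + 6 = 41 tokens and still no colour has 7.
One more token lands in a colour already at 6, so 42 draws are enough and 41 are not.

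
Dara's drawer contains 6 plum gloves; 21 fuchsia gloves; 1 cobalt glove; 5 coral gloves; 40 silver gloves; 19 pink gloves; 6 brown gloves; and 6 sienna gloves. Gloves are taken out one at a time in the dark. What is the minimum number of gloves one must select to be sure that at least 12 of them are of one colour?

By pigeonhole, put each drawn glove into a box by colour. The largest draw with every box below 12 takes min(count, 11) from each colour; colours with fewer than 11 contribute all they have.
Σ min(cᵢ, 11) = 6 + 11 + 1 + 5 + 11 + 11 + 6 + 6 = 57.
Draw number 57 + 1 = 58 must push one box to 12.

58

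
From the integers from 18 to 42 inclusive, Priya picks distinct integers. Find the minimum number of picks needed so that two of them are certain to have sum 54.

17

Two chosen integers sum to 54 exactly when both halves of some pair {x, 54−x} with 18 ≤ x ≤ 54−x ≤ 36 are chosen — 9 such pairs.
The remaining 7 elements (those with no distinct partner in range) can never complete a 54-sum, so the worst case takes all of them and one from each pair: 7 + 9 = 16.
The 17th integer has to be the second member of some pair, so 16 + 1 = 17.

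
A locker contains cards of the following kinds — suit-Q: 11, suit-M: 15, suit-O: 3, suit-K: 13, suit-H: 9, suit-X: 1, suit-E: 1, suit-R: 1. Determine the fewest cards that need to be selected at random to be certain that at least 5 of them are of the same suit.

Put each drawn card into a box by suit. The largest draw with every box below 5 takes min(count, 4) from each suit; suits with fewer than 4 contribute all they have.
Σ min(cᵢ, 4) = 4 + 4 + 3 + 4 + 4 + 1 + 1 + 1 = 22.
Draw number 22 + 1 = 23 must push one box to 5.

23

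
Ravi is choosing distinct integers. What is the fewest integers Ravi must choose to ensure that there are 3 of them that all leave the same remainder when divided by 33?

67

The 33 residue classes mod 33 are the pigeonholes.
With 66 integers one could put 2 in each residue class and have no class reach 3.
The 67th integer pushes some class to 3, so 33·2 + 1 = 67.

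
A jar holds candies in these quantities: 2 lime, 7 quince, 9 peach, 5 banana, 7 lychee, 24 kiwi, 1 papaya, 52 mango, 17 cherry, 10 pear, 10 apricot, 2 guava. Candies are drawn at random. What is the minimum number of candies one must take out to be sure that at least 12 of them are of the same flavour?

87

By the pigeonhole principle, put each drawn candy into a box by flavour. The largest draw with every box below 12 takes min(count, 11) from each flavour; flavours with fewer than 11 contribute all they have.
Σ min(cᵢ, 11) = 2 + 7 + 9 + 5 + 7 + 11 + 1 + 11 + 11 + 10 + 10 + 2 = 86.
Draw number 86 + 1 = 87 must push one box to 12.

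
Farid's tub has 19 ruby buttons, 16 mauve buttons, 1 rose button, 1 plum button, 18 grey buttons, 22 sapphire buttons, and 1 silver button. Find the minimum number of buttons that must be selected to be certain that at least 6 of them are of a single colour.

An adversary could hand out at most 5 buttons per colour (rose, plum, silver run out sooner): 5 + 5 + 1 + 1 + 5 + 5 + 1 = 23 buttons and still no colour has 6.
One more button lands in a colour already at 5, so 24 draws are enough and 23 are not.

24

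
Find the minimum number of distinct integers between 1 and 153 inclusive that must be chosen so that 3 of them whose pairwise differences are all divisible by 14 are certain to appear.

Integers whose pairwise differences are multiples of 14 are exactly those sharing a remainder mod 14. By the pigeonhole principle, the 14 residue classes mod 14 are the pigeonholes.
With 28 integers one could put 2 in each residue class and have no class reach 3.
The 29th integer pushes some class to 3, so 14·2 + 1 = 29.

29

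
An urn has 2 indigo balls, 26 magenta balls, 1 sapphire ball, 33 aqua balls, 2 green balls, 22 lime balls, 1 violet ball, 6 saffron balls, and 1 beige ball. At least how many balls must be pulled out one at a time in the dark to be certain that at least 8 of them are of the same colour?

35

The 9 colours are the holes; the balls drawn are the pigeons.
To avoid 8 of any one colour, the worst case takes at most 7 of each colour, or every ball of a colour that has fewer than 7.
That gives 2 + 7 + 1 + 7 + 2 + 7 + 1 + 6 + 1 = 34 balls with no colour reaching 8.
The next ball forces some colour to 8, so 34 + 1 = 35.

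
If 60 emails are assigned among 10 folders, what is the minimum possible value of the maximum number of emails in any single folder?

6

By pigeonhole, the 10 folders are the holes and the 60 emails are the pigeons.
If every folder held at most 5 emails, the total would be at most 10 × 5 = 50, which is less than 60.
So some folder holds at least ⌈60/10⌉ = 6 emails.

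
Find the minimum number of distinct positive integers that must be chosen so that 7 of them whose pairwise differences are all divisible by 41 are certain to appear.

247

Integers whose pairwise differences are multiples of 41 are exactly those sharing a remainder mod 41. Pigeonhole: the 41 residue classes mod 41 are the pigeonholes.
With 246 integers one could put 6 in each residue class and have no class reach 7.
The 247th integer pushes some class to 7, so 41·6 + 1 = 247.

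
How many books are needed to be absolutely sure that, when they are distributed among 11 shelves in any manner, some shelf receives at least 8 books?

78

With 77 books one could put exactly 7 in each of the 11 shelves, and no shelf would reach 8.
One more book must land in a shelf that already has 7, giving it 8.
So 11 × 7 + 1 = 78 books are required.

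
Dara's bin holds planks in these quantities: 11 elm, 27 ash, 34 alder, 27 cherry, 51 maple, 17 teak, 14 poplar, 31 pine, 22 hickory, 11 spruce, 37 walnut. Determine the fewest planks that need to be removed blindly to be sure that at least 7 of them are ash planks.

262

In the worst case for collecting ash planks, every non-ash plank comes out first.
There are 11 + 34 + 27 + 51 + 17 + 14 + 31 + 22 + 11 + 37 = 255 non-ash planks altogether.
After those, each further plank must be ash, so 255 + 7 = 262 draws guarantee 7 ash planks.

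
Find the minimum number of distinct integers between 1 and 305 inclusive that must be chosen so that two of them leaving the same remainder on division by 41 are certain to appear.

The 41 residue classes mod 41 are the pigeonholes.
With 41 integers one could put 1 in each residue class and have no class reach 2.
The 42nd integer pushes some class to 2, so 41·1 + 1 = 42.

42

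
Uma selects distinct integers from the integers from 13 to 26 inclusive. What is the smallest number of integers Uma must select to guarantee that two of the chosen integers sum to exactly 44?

11

Group the elements by complementary pair {x, 44−x}: {18,26}, {19,25}, {20,24}, …, giving 4 two-element pairs, the single value 22 (it cannot pair with itself since the integers are distinct), and 5 integers whose partner 44−x falls outside [13,26].
Pigeonhole: treating each of those 10 groups as a pigeonhole, one can pick one integer per group — 10 integers — with no two summing to 44.
The 11th integer lands in an occupied pair, forcing a sum of 44.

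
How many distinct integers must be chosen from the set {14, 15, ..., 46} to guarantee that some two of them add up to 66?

Group the elements by complementary pair {x, 66−x}: {20,46}, {21,45}, {22,44}, …, giving 13 two-element pairs, the single value 33 (it cannot pair with itself since the integers are distinct), and 6 integers whose partner 66−x falls outside [14,46].
Treating each of those 20 groups as a pigeonhole, one can pick one integer per group — 20 integers — with no two summing to 66.
The 21st integer lands in an occupied pair, forcing a sum of 66.

21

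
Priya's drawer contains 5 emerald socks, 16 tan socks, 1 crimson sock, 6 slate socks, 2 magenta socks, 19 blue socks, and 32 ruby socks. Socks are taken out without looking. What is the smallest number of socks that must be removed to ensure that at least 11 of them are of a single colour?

An adversary could hand out at most 10 socks per colour (4 colours run out sooner): 5 + 10 + 1 + 6 + 2 + 10 + 10 = 44 socks and still no colour has 11.
By pigeonhole, one more sock lands in a colour already at 10, so 45 draws are enough and 44 are not.

45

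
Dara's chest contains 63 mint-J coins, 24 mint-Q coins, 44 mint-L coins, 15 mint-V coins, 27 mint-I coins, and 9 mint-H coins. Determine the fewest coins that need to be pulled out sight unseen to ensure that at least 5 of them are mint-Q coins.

163

In the worst case for collecting mint-Q coins, every non-mint-Q coin comes out first.
There are 63 + 44 + 15 + 27 + 9 = 158 non-mint-Q coins altogether.
After those, each further coin must be mint-Q, so 158 + 5 = 163 draws guarantee 5 mint-Q coins.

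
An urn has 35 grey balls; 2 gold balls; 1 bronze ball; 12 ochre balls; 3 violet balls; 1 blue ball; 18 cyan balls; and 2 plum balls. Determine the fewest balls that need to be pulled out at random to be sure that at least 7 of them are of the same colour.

An adversary could hand out at most 6 balls per colour (5 colours run out sooner): 6 + 2 + 1 + 6 + 3 + 1 + 6 + 2 = 27 balls and still no colour has 7.
One more ball lands in a colour already at 6, so 28 draws are enough and 27 are not.

28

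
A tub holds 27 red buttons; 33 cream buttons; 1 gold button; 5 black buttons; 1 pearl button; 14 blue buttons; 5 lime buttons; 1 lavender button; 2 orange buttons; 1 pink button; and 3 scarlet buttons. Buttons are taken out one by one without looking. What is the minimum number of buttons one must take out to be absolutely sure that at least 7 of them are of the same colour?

An adversary could hand out at most 6 buttons per colour (8 colours run out sooner): 6 + 6 + 1 + 5 + 1 + 6 + 5 + 1 + 2 + 1 + 3 = 37 buttons and still no colour has 7.
By the pigeonhole principle, one more button lands in a colour already at 6, so 38 draws are enough and 37 are not.

38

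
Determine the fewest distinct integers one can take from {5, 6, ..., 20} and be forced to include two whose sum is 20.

12

Group the elements by complementary pair {x, 20−x}: {5,15}, {6,14}, {7,13}, …, giving 5 two-element pairs; the single value 10 (it cannot pair with itself since the integers are distinct); and 5 integers whose partner 20−x falls outside [5,20].
Treating each of those 11 groups as a pigeonhole, one can pick one integer per group — 11 integers — with no two summing to 20.
The 12th integer lands in an occupied pair, forcing a sum of 20.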